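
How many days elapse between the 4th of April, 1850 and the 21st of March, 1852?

April 4, 1850 → April 4, 1851: 365 days.
April 1851: 30 − 4 = 26 days remain.
Then 10 full months totalling 305 days.
March 1–21, 1852: 21 days.
Residual: 352 days.
Total: 717 days.

717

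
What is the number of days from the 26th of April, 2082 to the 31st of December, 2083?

April 2082: 30 − 26 = 4 days remain.
Then 19 full months totalling 579 days.
December 1–31, 2083: 31 days.
Total: 4 + 579 + 31 = 614 days.

614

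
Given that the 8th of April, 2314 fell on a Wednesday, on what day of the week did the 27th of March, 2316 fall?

Day-of-year of April 8, 2314: 98.
Day-of-year of March 27, 2316: 87.
2314 has 365 days, so 365 − 98 = 267 days remain in 2314.
Full years: 2315: 365. Sum = 365.
Total: 267 + 365 + 87 = 719 days.
719 mod 7 = 5, so 5 days after Wednesday is Monday.

Monday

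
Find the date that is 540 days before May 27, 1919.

December 3, 1917

Count 540 days before May 27, 1919:
Day-of-year of December 3, 1917: 337.
Day-of-year of May 27, 1919: 147.
1917 has 365 days, so 365 − 337 = 28 days remain in 1917.
Full years: 1918: 365. Sum = 365.
Total: 28 + 365 + 147 = 540 days.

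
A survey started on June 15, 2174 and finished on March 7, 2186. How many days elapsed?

4283

From June 15, 2174 to June 15, 2185: 11 years, of which 3 contain a Feb 29 — 8×365 + 3×366 = 4018 days.
June 2185: 30 − 15 = 15 days remain.
Then July (31), August (31), September (30), October (31), November (30), December (31), January (31), February 2186 (28): 31 + 31 + 30 + 31 + 30 + 31 + 31 + 28 = 243 days.
March 1–7, 2186: 7 days.
Residual: 265 days.
Total: 4283 days.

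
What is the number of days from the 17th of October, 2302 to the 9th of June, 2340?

13750

From October 17, 2302 to October 17, 2339: 37 years, of which 9 contain a Feb 29 — 28×365 + 9×366 = 13514 days.
October 2339: 31 − 17 = 14 days remain.
Then November (30), December (31), January (31), February 2340 (29), March (31), April (30), May (31): 30 + 31 + 31 + 29 + 31 + 30 + 31 = 213 days.
June 1–9, 2340: 9 days.
Residual: 236 days.
Total: 13750 days.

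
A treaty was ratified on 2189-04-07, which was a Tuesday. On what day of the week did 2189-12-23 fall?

April 2189: 30 − 7 = 23 days remain.
Then May (31), June (30), July (31), August (31), September (30), October (31), November (30): 31 + 30 + 31 + 31 + 30 + 31 + 30 = 214 days.
December 1–23, 2189: 23 days.
Total: 23 + 214 + 23 = 260 days.
260 mod 7 = 1, so 1 day after Tuesday is Wednesday.

Wednesday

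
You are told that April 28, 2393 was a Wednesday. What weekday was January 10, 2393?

Sunday

Count forward from the earlier date (January 10, 2393) to the later (April 28, 2393):
January 2393: 31 − 10 = 21 days remain.
Then February 2393 (28), March (31): 28 + 31 = 59 days.
April 1–28, 2393: 28 days.
Total: 21 + 59 + 28 = 108 days.
108 mod 7 = 3, so 3 days before Wednesday is Sunday.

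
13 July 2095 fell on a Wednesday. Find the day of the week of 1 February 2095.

Count forward from the earlier date (February 1, 2095) to the later (July 13, 2095):
February 2095: 28 − 1 = 27 days remain (2095 is not a leap year, so February has 28 days).
Then March (31), April (30), May (31), June (30): 31 + 30 + 31 + 30 = 122 days.
July 1–13, 2095: 13 days.
Total: 27 + 122 + 13 = 162 days.
162 mod 7 = 1, so 1 day before Wednesday is Tuesday.

Tuesday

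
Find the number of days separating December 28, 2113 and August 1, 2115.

581

December 28, 2113 → December 28, 2114: 365 days.
December 2114: 31 − 28 = 3 days remain.
Then January (31), February 2115 (28), March (31), April (30), May (31), June (30), July (31): 31 + 28 + 31 + 30 + 31 + 30 + 31 = 212 days.
August 1, 2115: 1 day.
Residual: 216 days.
Total: 581 days.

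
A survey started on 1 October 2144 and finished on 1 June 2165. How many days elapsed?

7548

Day-of-year of October 1, 2144: 275.
Day-of-year of June 1, 2165: 152.
2144 has 366 days, so 366 − 275 = 91 days remain in 2144.
Full years 2145–2164: 15 common + 5 leap = 15×365 + 5×366 = 7305 days.
Total: 91 + 7305 + 152 = 7548 days.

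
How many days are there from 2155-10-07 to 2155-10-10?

Within October 2155: 10 − 7 = 3 days.

3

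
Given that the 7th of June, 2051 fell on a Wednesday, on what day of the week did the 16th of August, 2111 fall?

Day-of-year of June 7, 2051: 158.
Day-of-year of August 16, 2111: 228.
2051 has 365 days, so 365 − 158 = 207 days remain in 2051.
Full years 2052–2110: 45 common + 14 leap = 45×365 + 14×366 = 21549 days.
Total: 207 + 21549 + 228 = 21984 days.
21984 mod 7 = 4, so 4 days after Wednesday is Sunday.

Sunday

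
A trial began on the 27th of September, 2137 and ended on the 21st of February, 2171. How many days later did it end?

Day-of-year of September 27, 2137: 270.
Day-of-year of February 21, 2171: 52.
2137 has 365 days, so 365 − 270 = 95 days remain in 2137.
Full years 2138–2170: 25 common + 8 leap = 25×365 + 8×366 = 12053 days.
Total: 95 + 12053 + 52 = 12200 days.

12200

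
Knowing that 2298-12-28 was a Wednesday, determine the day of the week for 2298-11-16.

Count forward from the earlier date (November 16, 2298) to the later (December 28, 2298):
November 2298: 30 − 16 = 14 days remain.
December 1–28, 2298: 28 days.
Total: 14 + 28 = 42 days.
42 is a multiple of 7, so 2298-11-16 falls on the same weekday: Wednesday.

Wednesday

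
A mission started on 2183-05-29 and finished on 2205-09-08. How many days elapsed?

Day-of-year of May 29, 2183: 149.
Day-of-year of September 8, 2205: 251.
2183 has 365 days, so 365 − 149 = 216 days remain in 2183.
Full years 2184–2204: 16 common + 5 leap = 16×365 + 5×366 = 7670 days.
Total: 216 + 7670 + 251 = 8137 days.

8137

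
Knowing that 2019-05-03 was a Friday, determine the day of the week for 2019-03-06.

Count forward from the earlier date (March 6, 2019) to the later (May 3, 2019):
March 2019: 31 − 6 = 25 days remain.
Then April (30): 30 days.
May 1–3, 2019: 3 days.
Total: 25 + 30 + 3 = 58 days.
58 mod 7 = 2, so 2 days before Friday is Wednesday.

Wednesday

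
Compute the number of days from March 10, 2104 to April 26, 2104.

47

March 2104: 31 − 10 = 21 days remain.
April 1–26, 2104: 26 days.
Total: 21 + 26 = 47 days.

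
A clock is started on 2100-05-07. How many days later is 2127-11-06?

10044

Day-of-year of May 7, 2100: 127.
Day-of-year of November 6, 2127: 310.
2100 has 365 days, so 365 − 127 = 238 days remain in 2100.
Full years 2101–2126: 20 common + 6 leap = 20×365 + 6×366 = 9496 days.
Total: 238 + 9496 + 310 = 10044 days.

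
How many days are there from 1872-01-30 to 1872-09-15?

229

January 1872: 31 − 30 = 1 day remains.
Then February 1872 (29), March (31), April (30), May (31), June (30), July (31), August (31): 29 + 31 + 30 + 31 + 30 + 31 + 31 = 213 days.
September 1–15, 1872: 15 days.
Total: 1 + 213 + 15 = 229 days.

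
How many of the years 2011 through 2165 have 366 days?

Years divisible by 4: 2012, 2016, …, 2164 — 39 in all.
Of these, 2100 is divisible by 100 but not 400, so not leap.
Leap years: 39 − 1 = 38.

38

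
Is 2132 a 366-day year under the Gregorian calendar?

Yes

2132 is a leap year.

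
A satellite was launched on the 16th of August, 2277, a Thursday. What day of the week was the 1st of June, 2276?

Thursday

Count forward from the earlier date (June 1, 2276) to the later (August 16, 2277):
June 1, 2276 → June 1, 2277: 365 days.
June 2277: 30 − 1 = 29 days remain.
Then July (31): 31 days.
August 1–16, 2277: 16 days.
Residual: 76 days.
Total: 441 days.
441 is a multiple of 7, so the 1st of June, 2276 falls on the same weekday: Thursday.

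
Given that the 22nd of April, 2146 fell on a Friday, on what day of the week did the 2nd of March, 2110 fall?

Sunday

Count forward from the earlier date (March 2, 2110) to the later (April 22, 2146):
Day-of-year of March 2, 2110: 61.
Day-of-year of April 22, 2146: 112.
2110 has 365 days, so 365 − 61 = 304 days remain in 2110.
Full years 2111–2145: 26 common + 9 leap = 26×365 + 9×366 = 12784 days.
Total: 304 + 12784 + 112 = 13200 days.
13200 mod 7 = 5, so 5 days before Friday is Sunday.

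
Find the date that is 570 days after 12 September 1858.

4 April 1860

Count 570 days after September 12, 1858:
September 1858: 30 − 12 = 18 days remain.
Then 18 full months totalling 548 days.
April 1–4, 1860: 4 days.
Total: 18 + 548 + 4 = 570 days.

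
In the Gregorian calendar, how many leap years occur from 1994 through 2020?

7

Years divisible by 4 in [1994, 2020]: 1996, 2000, 2004, 2008, 2012, 2016, 2020.
2000 is divisible by 400, so still leap.
No century exceptions apply. Count: 7.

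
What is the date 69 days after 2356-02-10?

2356-04-19

Count 69 days after February 10, 2356:
February 2356: 29 − 10 = 19 days remain (2356 is a leap year, so February has 29 days).
Then March (31): 31 days.
April 1–19, 2356: 19 days.
Total: 19 + 31 + 19 = 69 days.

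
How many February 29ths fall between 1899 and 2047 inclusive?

36

Years divisible by 4: 1900, 1904, …, 2044 — 37 in all.
Of these, 1900 is divisible by 100 but not 400, so not leap.
2000 is divisible by 400, so still leap.
Leap years: 37 − 1 = 36.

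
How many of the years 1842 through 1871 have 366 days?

Years divisible by 4 in [1842, 1871]: 1844, 1848, 1852, 1856, 1860, 1864, 1868.
No century exceptions apply. Count: 7.

7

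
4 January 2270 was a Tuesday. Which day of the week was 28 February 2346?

Thursday

From January 4, 2270 to January 4, 2346: 76 years, of which 18 contain a Feb 29 — 58×365 + 18×366 = 27758 days.
(2300 is not a leap year (divisible by 100 but not 400).)
January 2346: 31 − 4 = 27 days remain.
February 1–28, 2346: 28 days (2346 is not a leap year).
Residual: 55 days.
Total: 27813 days.
27813 mod 7 = 2, so 2 days after Tuesday is Thursday.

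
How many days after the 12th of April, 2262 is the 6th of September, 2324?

From April 12, 2262 to April 12, 2324: 62 years, of which 15 contain a Feb 29 — 47×365 + 15×366 = 22645 days.
(2300 is not a leap year (divisible by 100 but not 400).)
April 2324: 30 − 12 = 18 days remain.
Then May (31), June (30), July (31), August (31): 31 + 30 + 31 + 31 = 123 days.
September 1–6, 2324: 6 days.
Residual: 147 days.
Total: 22792 days.

22792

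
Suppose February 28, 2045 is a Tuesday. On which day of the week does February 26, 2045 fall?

Sunday

Count forward from the earlier date (February 26, 2045) to the later (February 28, 2045):
Within February 2045: 28 − 26 = 2 days.
2 mod 7 = 2, so 2 days before Tuesday is Sunday.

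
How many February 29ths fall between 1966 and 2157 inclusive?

47

Years divisible by 4: 1968, 1972, …, 2156 — 48 in all.
Of these, 2100 is divisible by 100 but not 400, so not leap.
2000 is divisible by 400, so still leap.
Leap years: 48 − 1 = 47.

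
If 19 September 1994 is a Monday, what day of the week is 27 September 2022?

Day-of-year of September 19, 1994: 262.
Day-of-year of September 27, 2022: 270.
1994 has 365 days, so 365 − 262 = 103 days remain in 1994.
Full years 1995–2021: 20 common + 7 leap = 20×365 + 7×366 = 9862 days.
Total: 103 + 9862 + 270 = 10235 days.
10235 mod 7 = 1, so 1 day after Monday is Tuesday.

Tuesday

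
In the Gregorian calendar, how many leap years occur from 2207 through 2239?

Years divisible by 4 in [2207, 2239]: 2208, 2212, 2216, 2220, 2224, 2228, 2232, 2236.
No century exceptions apply. Count: 8.

8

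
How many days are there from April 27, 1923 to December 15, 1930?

2789

From April 27, 1923 to April 27, 1930: 7 years, of which 2 contain a Feb 29 — 5×365 + 2×366 = 2557 days.
April 1930: 30 − 27 = 3 days remain.
Then May (31), June (30), July (31), August (31), September (30), October (31), November (30): 31 + 30 + 31 + 31 + 30 + 31 + 30 = 214 days.
December 1–15, 1930: 15 days.
Residual: 232 days.
Total: 2789 days.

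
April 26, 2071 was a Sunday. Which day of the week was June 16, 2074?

April 26, 2071 → April 26, 2072: 366 days (2072 is a leap year).
April 26, 2072 → April 26, 2073: 365 days.
April 26, 2073 → April 26, 2074: 365 days.
April 2074: 30 − 26 = 4 days remain.
Then May (31): 31 days.
June 1–16, 2074: 16 days.
Residual: 51 days.
Total: 1147 days.
1147 mod 7 = 6, so 6 days after Sunday is Saturday.

Saturday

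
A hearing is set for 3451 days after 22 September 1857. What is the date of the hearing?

5 March 1867

Count 3451 days after September 22, 1857:
From September 22, 1857 to September 22, 1866: 9 years, of which 2 contain a Feb 29 — 7×365 + 2×366 = 3287 days.
September 1866: 30 − 22 = 8 days remain.
Then October (31), November (30), December (31), January (31), February 1867 (28): 31 + 30 + 31 + 31 + 28 = 151 days.
March 1–5, 1867: 5 days.
Residual: 164 days.
Total: 3451 days.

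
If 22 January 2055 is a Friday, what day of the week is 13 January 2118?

Thursday

Day-of-year of January 22, 2055: 22.
Day-of-year of January 13, 2118: 13.
2055 has 365 days, so 365 − 22 = 343 days remain in 2055.
Full years 2056–2117: 47 common + 15 leap = 47×365 + 15×366 = 22645 days.
Total: 343 + 22645 + 13 = 23001 days.
23001 mod 7 = 6, so 6 days after Friday is Thursday.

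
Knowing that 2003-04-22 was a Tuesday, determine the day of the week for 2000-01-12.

Count forward from the earlier date (January 12, 2000) to the later (April 22, 2003):
January 12, 2000 → January 12, 2001: 366 days (2000 is a leap year (divisible by 400)).
January 12, 2001 → January 12, 2002: 365 days.
January 12, 2002 → January 12, 2003: 365 days.
January 2003: 31 − 12 = 19 days remain.
Then February 2003 (28), March (31): 28 + 31 = 59 days.
April 1–22, 2003: 22 days.
Residual: 100 days.
Total: 1196 days.
1196 mod 7 = 6, so 6 days before Tuesday is Wednesday.

Wednesday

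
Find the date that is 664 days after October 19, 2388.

August 14, 2390

Count 664 days after October 19, 2388:
October 2388: 31 − 19 = 12 days remain.
Then 21 full months totalling 638 days.
August 1–14, 2390: 14 days.
Total: 12 + 638 + 14 = 664 days.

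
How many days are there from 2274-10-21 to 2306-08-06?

11611

Day-of-year of October 21, 2274: 294.
Day-of-year of August 6, 2306: 218.
2274 has 365 days, so 365 − 294 = 71 days remain in 2274.
Full years 2275–2305: 24 common + 7 leap = 24×365 + 7×366 = 11322 days.
Total: 71 + 11322 + 218 = 11611 days.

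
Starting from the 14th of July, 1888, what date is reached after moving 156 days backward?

the 9th of February, 1888

Count 156 days before July 14, 1888:
February 1888: 29 − 9 = 20 days remain (1888 is a leap year, so February has 29 days).
Then March (31), April (30), May (31), June (30): 31 + 30 + 31 + 30 = 122 days.
July 1–14, 1888: 14 days.
Total: 20 + 122 + 14 = 156 days.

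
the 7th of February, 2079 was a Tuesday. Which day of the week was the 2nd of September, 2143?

From February 7, 2079 to February 7, 2143: 64 years, of which 15 contain a Feb 29 — 49×365 + 15×366 = 23375 days.
(2100 is not a leap year (divisible by 100 but not 400).)
February 2143: 28 − 7 = 21 days remain (2143 is not a leap year, so February has 28 days).
Then March (31), April (30), May (31), June (30), July (31), August (31): 31 + 30 + 31 + 30 + 31 + 31 = 184 days.
September 1–2, 2143: 2 days.
Residual: 207 days.
Total: 23582 days.
23582 mod 7 = 6, so 6 days after Tuesday is Monday.

Monday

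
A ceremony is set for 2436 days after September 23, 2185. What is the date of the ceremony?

May 25, 2192

Count 2436 days after September 23, 2185:
Day-of-year of September 23, 2185: 266.
Day-of-year of May 25, 2192: 146.
2185 has 365 days, so 365 − 266 = 99 days remain in 2185.
Full years: 2186: 365; 2187: 365; 2188: 366; 2189: 365; 2190: 365; 2191: 365. Sum = 2191.
Total: 99 + 2191 + 146 = 2436 days.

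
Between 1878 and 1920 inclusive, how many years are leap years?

10

Years divisible by 4 in [1878, 1920]: 1880, 1884, 1888, 1892, 1896, 1900, 1904, 1908, 1912, 1916, 1920.
Of these, 1900 is divisible by 100 but not 400, so not leap.
Leap years: 11 − 1 = 10.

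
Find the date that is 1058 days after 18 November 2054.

11 October 2057

Count 1058 days after November 18, 2054:
November 18, 2054 → November 18, 2055: 365 days.
November 18, 2055 → November 18, 2056: 366 days (2056 is a leap year).
November 2056: 30 − 18 = 12 days remain.
Then 10 full months totalling 304 days.
October 1–11, 2057: 11 days.
Residual: 327 days.
Total: 1058 days.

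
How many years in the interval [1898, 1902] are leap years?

Years divisible by 4 in [1898, 1902]: 1900.
Of these, 1900 is divisible by 100 but not 400, so not leap.
Leap years: 1 − 1 = 0.

0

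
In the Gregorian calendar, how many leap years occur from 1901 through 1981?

20

Years divisible by 4: 1904, 1908, …, 1980 — 20 in all.
No century exceptions apply. Count: 20.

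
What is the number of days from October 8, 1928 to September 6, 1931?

Day-of-year of October 8, 1928: 282.
Day-of-year of September 6, 1931: 249.
1928 has 366 days, so 366 − 282 = 84 days remain in 1928.
Full years: 1929: 365; 1930: 365. Sum = 730.
Total: 84 + 730 + 249 = 1063 days.

1063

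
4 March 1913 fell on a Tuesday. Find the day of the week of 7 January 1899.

Count forward from the earlier date (January 7, 1899) to the later (March 4, 1913):
Day-of-year of January 7, 1899: 7.
Day-of-year of March 4, 1913: 63.
1899 has 365 days, so 365 − 7 = 358 days remain in 1899.
Full years 1900–1912: 10 common + 3 leap = 10×365 + 3×366 = 4748 days.
Total: 358 + 4748 + 63 = 5169 days.
5169 mod 7 = 3, so 3 days before Tuesday is Saturday.

Saturday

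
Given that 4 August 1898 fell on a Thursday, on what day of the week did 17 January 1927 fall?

Day-of-year of August 4, 1898: 216.
Day-of-year of January 17, 1927: 17.
1898 has 365 days, so 365 − 216 = 149 days remain in 1898.
Full years 1899–1926: 22 common + 6 leap = 22×365 + 6×366 = 10226 days.
Total: 149 + 10226 + 17 = 10392 days.
10392 mod 7 = 4, so 4 days after Thursday is Monday.

Monday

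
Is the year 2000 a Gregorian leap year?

Yes

2000 is a leap year (divisible by 400).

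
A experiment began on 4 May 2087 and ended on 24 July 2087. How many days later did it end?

May 2087: 31 − 4 = 27 days remain.
Then June (30): 30 days.
July 1–24, 2087: 24 days.
Total: 27 + 30 + 24 = 81 days.

81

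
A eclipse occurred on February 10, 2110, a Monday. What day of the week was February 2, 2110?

Sunday

Count forward from the earlier date (February 2, 2110) to the later (February 10, 2110):
Within February 2110: 10 − 2 = 8 days.
8 mod 7 = 1, so 1 day before Monday is Sunday.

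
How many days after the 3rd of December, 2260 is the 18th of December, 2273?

Day-of-year of December 3, 2260: 338.
Day-of-year of December 18, 2273: 352.
2260 has 366 days, so 366 − 338 = 28 days remain in 2260.
Full years 2261–2272: 9 common + 3 leap = 9×365 + 3×366 = 4383 days.
Total: 28 + 4383 + 352 = 4763 days.

4763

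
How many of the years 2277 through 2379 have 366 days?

24

Years divisible by 4: 2280, 2284, …, 2376 — 25 in all.
Of these, 2300 is divisible by 100 but not 400, so not leap.
Leap years: 25 − 1 = 24.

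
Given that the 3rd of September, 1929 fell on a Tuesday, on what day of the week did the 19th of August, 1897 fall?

Count forward from the earlier date (August 19, 1897) to the later (September 3, 1929):
Day-of-year of August 19, 1897: 231.
Day-of-year of September 3, 1929: 246.
1897 has 365 days, so 365 − 231 = 134 days remain in 1897.
Full years 1898–1928: 24 common + 7 leap = 24×365 + 7×366 = 11322 days.
Total: 134 + 11322 + 246 = 11702 days.
11702 mod 7 = 5, so 5 days before Tuesday is Thursday.

Thursday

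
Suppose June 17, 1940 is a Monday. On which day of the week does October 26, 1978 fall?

Day-of-year of June 17, 1940: 169.
Day-of-year of October 26, 1978: 299.
1940 has 366 days, so 366 − 169 = 197 days remain in 1940.
Full years 1941–1977: 28 common + 9 leap = 28×365 + 9×366 = 13514 days.
Total: 197 + 13514 + 299 = 14010 days.
14010 mod 7 = 3, so 3 days after Monday is Thursday.

Thursday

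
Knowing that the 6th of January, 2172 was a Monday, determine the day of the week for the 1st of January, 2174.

Day-of-year of January 6, 2172: 6.
Day-of-year of January 1, 2174: 1.
2172 has 366 days, so 366 − 6 = 360 days remain in 2172.
Full years: 2173: 365. Sum = 365.
Total: 360 + 365 + 1 = 726 days.
726 mod 7 = 5, so 5 days after Monday is Saturday.

Saturday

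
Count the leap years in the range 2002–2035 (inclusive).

8

Years divisible by 4 in [2002, 2035]: 2004, 2008, 2012, 2016, 2020, 2024, 2028, 2032.
No century exceptions apply. Count: 8.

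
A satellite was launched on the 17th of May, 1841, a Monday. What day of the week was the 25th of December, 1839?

Wednesday

Count forward from the earlier date (December 25, 1839) to the later (May 17, 1841):
December 25, 1839 → December 25, 1840: 366 days (1840 is a leap year).
December 1840: 31 − 25 = 6 days remain.
Then January (31), February 1841 (28), March (31), April (30): 31 + 28 + 31 + 30 = 120 days.
May 1–17, 1841: 17 days.
Residual: 143 days.
Total: 509 days.
509 mod 7 = 5, so 5 days before Monday is Wednesday.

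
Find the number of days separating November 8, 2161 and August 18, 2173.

4301

Day-of-year of November 8, 2161: 312.
Day-of-year of August 18, 2173: 230.
2161 has 365 days, so 365 − 312 = 53 days remain in 2161.
Full years 2162–2172: 8 common + 3 leap = 8×365 + 3×366 = 4018 days.
Total: 53 + 4018 + 230 = 4301 days.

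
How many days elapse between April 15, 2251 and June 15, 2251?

April 2251: 30 − 15 = 15 days remain.
Then May (31): 31 days.
June 1–15, 2251: 15 days.
Total: 15 + 31 + 15 = 61 days.

61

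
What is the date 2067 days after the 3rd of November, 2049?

the 2nd of July, 2055

Count 2067 days after November 3, 2049:
Day-of-year of November 3, 2049: 307.
Day-of-year of July 2, 2055: 183.
2049 has 365 days, so 365 − 307 = 58 days remain in 2049.
Full years: 2050: 365; 2051: 365; 2052: 366; 2053: 365; 2054: 365. Sum = 1826.
Total: 58 + 1826 + 183 = 2067 days.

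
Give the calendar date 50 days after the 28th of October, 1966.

the 17th of December, 1966

Count 50 days after October 28, 1966:
October 1966: 31 − 28 = 3 days remain.
Then November (30): 30 days.
December 1–17, 1966: 17 days.
Total: 3 + 30 + 17 = 50 days.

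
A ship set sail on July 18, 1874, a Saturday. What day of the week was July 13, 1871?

Thursday

Count forward from the earlier date (July 13, 1871) to the later (July 18, 1874):
July 13, 1871 → July 13, 1872: 366 days (1872 is a leap year).
July 13, 1872 → July 13, 1873: 365 days.
July 13, 1873 → July 13, 1874: 365 days.
Within July 1874: 18 − 13 = 5 days.
Total: 1101 days.
1101 mod 7 = 2, so 2 days before Saturday is Thursday.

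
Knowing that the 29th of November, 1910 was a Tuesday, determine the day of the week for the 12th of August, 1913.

Tuesday

November 29, 1910 → November 29, 1911: 365 days.
November 29, 1911 → November 29, 1912: 366 days (1912 is a leap year).
November 1912: 30 − 29 = 1 day remains.
Then December (31), January (31), February 1913 (28), March (31), April (30), May (31), June (30), July (31): 31 + 31 + 28 + 31 + 30 + 31 + 30 + 31 = 243 days.
August 1–12, 1913: 12 days.
Residual: 256 days.
Total: 987 days.
987 is a multiple of 7, so the 12th of August, 1913 falls on the same weekday: Tuesday.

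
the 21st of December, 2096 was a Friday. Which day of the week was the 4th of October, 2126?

Friday

From December 21, 2096 to December 21, 2125: 29 years, of which 6 contain a Feb 29 — 23×365 + 6×366 = 10591 days.
(2100 is not a leap year (divisible by 100 but not 400).)
December 2125: 31 − 21 = 10 days remain.
Then 9 full months totalling 273 days.
October 1–4, 2126: 4 days.
Residual: 287 days.
Total: 10878 days.
10878 is a multiple of 7, so the 4th of October, 2126 falls on the same weekday: Friday.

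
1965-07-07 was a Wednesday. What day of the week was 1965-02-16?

Tuesday

Count forward from the earlier date (February 16, 1965) to the later (July 7, 1965):
February 1965: 28 − 16 = 12 days remain (1965 is not a leap year, so February has 28 days).
Then March (31), April (30), May (31), June (30): 31 + 30 + 31 + 30 = 122 days.
July 1–7, 1965: 7 days.
Total: 12 + 122 + 7 = 141 days.
141 mod 7 = 1, so 1 day before Wednesday is Tuesday.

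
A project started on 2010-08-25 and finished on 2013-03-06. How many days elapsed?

August 25, 2010 → August 25, 2011: 365 days.
August 25, 2011 → August 25, 2012: 366 days (2012 is a leap year).
August 2012: 31 − 25 = 6 days remain.
Then September (30), October (31), November (30), December (31), January (31), February 2013 (28): 30 + 31 + 30 + 31 + 31 + 28 = 181 days.
March 1–6, 2013: 6 days.
Residual: 193 days.
Total: 924 days.

924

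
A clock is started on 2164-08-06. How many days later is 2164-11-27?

113

August 2164: 31 − 6 = 25 days remain.
Then September (30), October (31): 30 + 31 = 61 days.
November 1–27, 2164: 27 days.
Total: 25 + 61 + 27 = 113 days.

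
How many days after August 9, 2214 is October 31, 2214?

August 2214: 31 − 9 = 22 days remain.
Then September (30): 30 days.
October 1–31, 2214: 31 days.
Total: 22 + 30 + 31 = 83 days.

83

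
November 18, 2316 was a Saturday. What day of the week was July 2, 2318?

Tuesday

November 18, 2316 → November 18, 2317: 365 days.
November 2317: 30 − 18 = 12 days remain.
Then December (31), January (31), February 2318 (28), March (31), April (30), May (31), June (30): 31 + 31 + 28 + 31 + 30 + 31 + 30 = 212 days.
July 1–2, 2318: 2 days.
Residual: 226 days.
Total: 591 days.
591 mod 7 = 3, so 3 days after Saturday is Tuesday.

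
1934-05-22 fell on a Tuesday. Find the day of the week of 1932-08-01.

Count forward from the earlier date (August 1, 1932) to the later (May 22, 1934):
August 1, 1932 → August 1, 1933: 365 days.
August 1933: 31 − 1 = 30 days remain.
Then September (30), October (31), November (30), December (31), January (31), February 1934 (28), March (31), April (30): 30 + 31 + 30 + 31 + 31 + 28 + 31 + 30 = 242 days.
May 1–22, 1934: 22 days.
Residual: 294 days.
Total: 659 days.
659 mod 7 = 1, so 1 day before Tuesday is Monday.

Monday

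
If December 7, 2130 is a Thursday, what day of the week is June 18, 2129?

Saturday

Count forward from the earlier date (June 18, 2129) to the later (December 7, 2130):
June 2129: 30 − 18 = 12 days remain.
Then 17 full months totalling 518 days.
December 1–7, 2130: 7 days.
Total: 12 + 518 + 7 = 537 days.
537 mod 7 = 5, so 5 days before Thursday is Saturday.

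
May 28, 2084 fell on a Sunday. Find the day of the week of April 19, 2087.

May 28, 2084 → May 28, 2085: 365 days.
May 28, 2085 → May 28, 2086: 365 days.
May 2086: 31 − 28 = 3 days remain.
Then 10 full months totalling 304 days.
April 1–19, 2087: 19 days.
Residual: 326 days.
Total: 1056 days.
1056 mod 7 = 6, so 6 days after Sunday is Saturday.

Saturday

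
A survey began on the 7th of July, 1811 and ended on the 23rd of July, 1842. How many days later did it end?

11339

Day-of-year of July 7, 1811: 188.
Day-of-year of July 23, 1842: 204.
1811 has 365 days, so 365 − 188 = 177 days remain in 1811.
Full years 1812–1841: 22 common + 8 leap = 22×365 + 8×366 = 10958 days.
Total: 177 + 10958 + 204 = 11339 days.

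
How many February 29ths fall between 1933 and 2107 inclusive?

42

Years divisible by 4: 1936, 1940, …, 2104 — 43 in all.
Of these, 2100 is divisible by 100 but not 400, so not leap.
2000 is divisible by 400, so still leap.
Leap years: 43 − 1 = 42.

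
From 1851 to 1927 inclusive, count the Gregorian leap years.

18

Years divisible by 4: 1852, 1856, …, 1924 — 19 in all.
Of these, 1900 is divisible by 100 but not 400, so not leap.
Leap years: 19 − 1 = 18.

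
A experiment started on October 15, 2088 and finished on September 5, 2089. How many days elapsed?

Day-of-year of October 15, 2088: 289.
Day-of-year of September 5, 2089: 248.
2088 has 366 days, so 366 − 289 = 77 days remain in 2088.
Total: 77 + 248 = 325 days.

325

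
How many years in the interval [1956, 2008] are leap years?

Years divisible by 4: 1956, 1960, …, 2008 — 14 in all.
2000 is divisible by 400, so still leap.
No century exceptions apply. Count: 14.

14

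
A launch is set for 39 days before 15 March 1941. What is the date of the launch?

4 February 1941

Count 39 days before March 15, 1941:
February 1941: 28 − 4 = 24 days remain (1941 is not a leap year, so February has 28 days).
March 1–15, 1941: 15 days.
Total: 24 + 15 = 39 days.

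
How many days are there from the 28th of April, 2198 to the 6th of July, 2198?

April 2198: 30 − 28 = 2 days remain.
Then May (31), June (30): 31 + 30 = 61 days.
July 1–6, 2198: 6 days.
Total: 2 + 61 + 6 = 69 days.

69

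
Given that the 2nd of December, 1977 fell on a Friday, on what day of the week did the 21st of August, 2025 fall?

Thursday

Day-of-year of December 2, 1977: 336.
Day-of-year of August 21, 2025: 233.
1977 has 365 days, so 365 − 336 = 29 days remain in 1977.
Full years 1978–2024: 35 common + 12 leap = 35×365 + 12×366 = 17167 days.
Total: 29 + 17167 + 233 = 17429 days.
17429 mod 7 = 6, so 6 days after Friday is Thursday.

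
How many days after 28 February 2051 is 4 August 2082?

11480

Day-of-year of February 28, 2051: 59.
Day-of-year of August 4, 2082: 216.
2051 has 365 days, so 365 − 59 = 306 days remain in 2051.
Full years 2052–2081: 22 common + 8 leap = 22×365 + 8×366 = 10958 days.
Total: 306 + 10958 + 216 = 11480 days.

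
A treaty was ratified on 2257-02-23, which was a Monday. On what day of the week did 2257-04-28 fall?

Tuesday

February 2257: 28 − 23 = 5 days remain (2257 is not a leap year, so February has 28 days).
Then March (31): 31 days.
April 1–28, 2257: 28 days.
Total: 5 + 31 + 28 = 64 days.
64 mod 7 = 1, so 1 day after Monday is Tuesday.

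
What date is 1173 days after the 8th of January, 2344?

the 26th of March, 2347

Count 1173 days after January 8, 2344:
Day-of-year of January 8, 2344: 8.
Day-of-year of March 26, 2347: 85.
2344 has 366 days, so 366 − 8 = 358 days remain in 2344.
Full years: 2345: 365; 2346: 365. Sum = 730.
Total: 358 + 730 + 85 = 1173 days.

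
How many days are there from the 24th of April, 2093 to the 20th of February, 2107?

5049

Day-of-year of April 24, 2093: 114.
Day-of-year of February 20, 2107: 51.
2093 has 365 days, so 365 − 114 = 251 days remain in 2093.
Full years 2094–2106: 11 common + 2 leap = 11×365 + 2×366 = 4747 days.
Total: 251 + 4747 + 51 = 5049 days.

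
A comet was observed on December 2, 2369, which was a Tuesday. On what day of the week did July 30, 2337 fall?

Friday

Count forward from the earlier date (July 30, 2337) to the later (December 2, 2369):
Day-of-year of July 30, 2337: 211.
Day-of-year of December 2, 2369: 336.
2337 has 365 days, so 365 − 211 = 154 days remain in 2337.
Full years 2338–2368: 23 common + 8 leap = 23×365 + 8×366 = 11323 days.
Total: 154 + 11323 + 336 = 11813 days.
11813 mod 7 = 4, so 4 days before Tuesday is Friday.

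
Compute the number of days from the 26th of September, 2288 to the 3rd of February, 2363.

27157

Day-of-year of September 26, 2288: 270.
Day-of-year of February 3, 2363: 34.
2288 has 366 days, so 366 − 270 = 96 days remain in 2288.
Full years 2289–2362: 57 common + 17 leap = 57×365 + 17×366 = 27027 days.
Total: 96 + 27027 + 34 = 27157 days.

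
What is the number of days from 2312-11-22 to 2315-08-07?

988

Day-of-year of November 22, 2312: 327.
Day-of-year of August 7, 2315: 219.
2312 has 366 days, so 366 − 327 = 39 days remain in 2312.
Full years: 2313: 365; 2314: 365. Sum = 730.
Total: 39 + 730 + 219 = 988 days.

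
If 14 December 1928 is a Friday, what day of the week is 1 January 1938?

Day-of-year of December 14, 1928: 349.
Day-of-year of January 1, 1938: 1.
1928 has 366 days, so 366 − 349 = 17 days remain in 1928.
Full years 1929–1937: 7 common + 2 leap = 7×365 + 2×366 = 3287 days.
Total: 17 + 3287 + 1 = 3305 days.
3305 mod 7 = 1, so 1 day after Friday is Saturday.

Saturday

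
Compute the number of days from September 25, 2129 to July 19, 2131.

September 25, 2129 → September 25, 2130: 365 days.
September 2130: 30 − 25 = 5 days remain.
Then 9 full months totalling 273 days.
July 1–19, 2131: 19 days.
Residual: 297 days.
Total: 662 days.

662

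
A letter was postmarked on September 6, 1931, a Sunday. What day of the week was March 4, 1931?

Wednesday

Count forward from the earlier date (March 4, 1931) to the later (September 6, 1931):
March 1931: 31 − 4 = 27 days remain.
Then April (30), May (31), June (30), July (31), August (31): 30 + 31 + 30 + 31 + 31 = 153 days.
September 1–6, 1931: 6 days.
Total: 27 + 153 + 6 = 186 days.
186 mod 7 = 4, so 4 days before Sunday is Wednesday.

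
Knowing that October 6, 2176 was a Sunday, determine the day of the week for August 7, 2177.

Thursday

October 2176: 31 − 6 = 25 days remain.
Then 9 full months totalling 273 days.
August 1–7, 2177: 7 days.
Residual: 305 days.
Total: 305 days.
305 mod 7 = 4, so 4 days after Sunday is Thursday.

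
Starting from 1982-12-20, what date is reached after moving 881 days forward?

1985-05-19

Count 881 days after December 20, 1982:
Day-of-year of December 20, 1982: 354.
Day-of-year of May 19, 1985: 139.
1982 has 365 days, so 365 − 354 = 11 days remain in 1982.
Full years: 1983: 365; 1984: 366. Sum = 731.
Total: 11 + 731 + 139 = 881 days.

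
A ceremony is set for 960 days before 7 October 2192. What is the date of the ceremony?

20 February 2190

Count 960 days before October 7, 2192:
Day-of-year of February 20, 2190: 51.
Day-of-year of October 7, 2192: 281.
2190 has 365 days, so 365 − 51 = 314 days remain in 2190.
Full years: 2191: 365. Sum = 365.
Total: 314 + 365 + 281 = 960 days.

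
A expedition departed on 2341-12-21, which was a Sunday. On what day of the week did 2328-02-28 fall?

Tuesday

Count forward from the earlier date (February 28, 2328) to the later (December 21, 2341):
From February 28, 2328 to February 28, 2341: 13 years, of which 4 contain a Feb 29 — 9×365 + 4×366 = 4749 days.
February 2341: 28 − 28 = 0 days remain (2341 is not a leap year, so February has 28 days).
Then 9 full months totalling 275 days.
December 1–21, 2341: 21 days.
Residual: 296 days.
Total: 5045 days.
5045 mod 7 = 5, so 5 days before Sunday is Tuesday.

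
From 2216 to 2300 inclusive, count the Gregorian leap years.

Years divisible by 4: 2216, 2220, …, 2300 — 22 in all.
Of these, 2300 is divisible by 100 but not 400, so not leap.
Leap years: 22 − 1 = 21.

21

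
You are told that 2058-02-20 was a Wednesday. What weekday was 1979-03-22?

Count forward from the earlier date (March 22, 1979) to the later (February 20, 2058):
From March 22, 1979 to March 22, 2057: 78 years, of which 20 contain a Feb 29 — 58×365 + 20×366 = 28490 days.
(2000 is a leap year (divisible by 400).)
March 2057: 31 − 22 = 9 days remain.
Then 10 full months totalling 306 days.
February 1–20, 2058: 20 days (2058 is not a leap year).
Residual: 335 days.
Total: 28825 days.
28825 mod 7 = 6, so 6 days before Wednesday is Thursday.

Thursday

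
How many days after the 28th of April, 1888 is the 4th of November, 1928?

14799

From April 28, 1888 to April 28, 1928: 40 years, of which 9 contain a Feb 29 — 31×365 + 9×366 = 14609 days.
(1900 is not a leap year (divisible by 100 but not 400).)
April 1928: 30 − 28 = 2 days remain.
Then May (31), June (30), July (31), August (31), September (30), October (31): 31 + 30 + 31 + 31 + 30 + 31 = 184 days.
November 1–4, 1928: 4 days.
Residual: 190 days.
Total: 14799 days.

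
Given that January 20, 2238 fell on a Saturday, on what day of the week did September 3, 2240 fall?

January 2238: 31 − 20 = 11 days remain.
Then 31 full months totalling 943 days.
September 1–3, 2240: 3 days.
Total: 11 + 943 + 3 = 957 days.
957 mod 7 = 5, so 5 days after Saturday is Thursday.

Thursday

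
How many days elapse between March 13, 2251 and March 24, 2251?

Within March 2251: 24 − 13 = 11 days.

11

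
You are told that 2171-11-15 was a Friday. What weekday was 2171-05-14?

Tuesday

Count forward from the earlier date (May 14, 2171) to the later (November 15, 2171):
May 2171: 31 − 14 = 17 days remain.
Then June (30), July (31), August (31), September (30), October (31): 30 + 31 + 31 + 30 + 31 = 153 days.
November 1–15, 2171: 15 days.
Total: 17 + 153 + 15 = 185 days.
185 mod 7 = 3, so 3 days before Friday is Tuesday.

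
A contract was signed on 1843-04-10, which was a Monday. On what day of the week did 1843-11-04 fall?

Saturday

April 1843: 30 − 10 = 20 days remain.
Then May (31), June (30), July (31), August (31), September (30), October (31): 31 + 30 + 31 + 31 + 30 + 31 = 184 days.
November 1–4, 1843: 4 days.
Total: 20 + 184 + 4 = 208 days.
208 mod 7 = 5, so 5 days after Monday is Saturday.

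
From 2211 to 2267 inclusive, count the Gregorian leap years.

Years divisible by 4: 2212, 2216, …, 2264 — 14 in all.
No century exceptions apply. Count: 14.

14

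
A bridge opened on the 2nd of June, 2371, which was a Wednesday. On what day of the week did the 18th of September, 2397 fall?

From June 2, 2371 to June 2, 2397: 26 years, of which 7 contain a Feb 29 — 19×365 + 7×366 = 9497 days.
June 2397: 30 − 2 = 28 days remain.
Then July (31), August (31): 31 + 31 = 62 days.
September 1–18, 2397: 18 days.
Residual: 108 days.
Total: 9605 days.
9605 mod 7 = 1, so 1 day after Wednesday is Thursday.

Thursday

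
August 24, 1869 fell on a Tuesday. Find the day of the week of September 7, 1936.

Day-of-year of August 24, 1869: 236.
Day-of-year of September 7, 1936: 251.
1869 has 365 days, so 365 − 236 = 129 days remain in 1869.
Full years 1870–1935: 51 common + 15 leap = 51×365 + 15×366 = 24105 days.
Total: 129 + 24105 + 251 = 24485 days.
24485 mod 7 = 6, so 6 days after Tuesday is Monday.

Monday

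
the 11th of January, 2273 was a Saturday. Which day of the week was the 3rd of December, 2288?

Monday

Day-of-year of January 11, 2273: 11.
Day-of-year of December 3, 2288: 338.
2273 has 365 days, so 365 − 11 = 354 days remain in 2273.
Full years 2274–2287: 11 common + 3 leap = 11×365 + 3×366 = 5113 days.
Total: 354 + 5113 + 338 = 5805 days.
5805 mod 7 = 2, so 2 days after Saturday is Monday.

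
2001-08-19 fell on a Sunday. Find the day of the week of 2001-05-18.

Count forward from the earlier date (May 18, 2001) to the later (August 19, 2001):
May 2001: 31 − 18 = 13 days remain.
Then June (30), July (31): 30 + 31 = 61 days.
August 1–19, 2001: 19 days.
Total: 13 + 61 + 19 = 93 days.
93 mod 7 = 2, so 2 days before Sunday is Friday.

Friday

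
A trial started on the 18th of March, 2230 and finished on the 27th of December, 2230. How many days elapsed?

284

March 2230: 31 − 18 = 13 days remain.
Then April (30), May (31), June (30), July (31), August (31), September (30), October (31), November (30): 30 + 31 + 30 + 31 + 31 + 30 + 31 + 30 = 244 days.
December 1–27, 2230: 27 days.
Total: 13 + 244 + 27 = 284 days.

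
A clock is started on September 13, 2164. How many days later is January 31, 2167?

Day-of-year of September 13, 2164: 257.
Day-of-year of January 31, 2167: 31.
2164 has 366 days, so 366 − 257 = 109 days remain in 2164.
Full years: 2165: 365; 2166: 365. Sum = 730.
Total: 109 + 730 + 31 = 870 days.

870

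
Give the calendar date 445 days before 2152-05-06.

2151-02-16

Count 445 days before May 6, 2152:
Day-of-year of February 16, 2151: 47.
Day-of-year of May 6, 2152: 127.
2151 has 365 days, so 365 − 47 = 318 days remain in 2151.
Total: 318 + 127 = 445 days.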